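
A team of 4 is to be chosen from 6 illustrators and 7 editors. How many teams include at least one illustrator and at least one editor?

665

Unrestricted: C(13,4) = 715 ways to pick any 4 of the 13.
Selections missing a whole group: no illustrators → C(7,4) = 35; no editors → C(6,4) = 15.
Both groups omitted at once is impossible, so 715 − 50 = 665.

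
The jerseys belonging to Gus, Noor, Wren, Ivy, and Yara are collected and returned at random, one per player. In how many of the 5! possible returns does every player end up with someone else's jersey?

Count assignments avoiding every fixed point. For any j of the 5 players fixed to their old jersey, the other 5−j can be arranged in (5−j)! ways.
By inclusion–exclusion this is Σ_{j=0}^{5} (−1)^j C(5,j)·(5−j)!.
Computing: 120 − 120 + 60 − 20 + 5 − 1 = 44.

44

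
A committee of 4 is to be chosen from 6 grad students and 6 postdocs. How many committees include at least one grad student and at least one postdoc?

Total 4-person selections from all 12: C(12,4) = 495.
Subtract selections that omit an entire group: no grad students → C(6,4) = 15; no postdocs → C(6,4) = 15.
Both groups omitted at once is impossible, so 495 − 30 = 465.

465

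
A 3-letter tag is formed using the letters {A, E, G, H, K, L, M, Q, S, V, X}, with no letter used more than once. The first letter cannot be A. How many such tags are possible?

The first letter has 11−1 = 10 choices (anything except A).
The remaining 2 letters are filled from the other 10 symbols without repetition: 10 × 9 = 90.
Total: 10 × 90 = 900.

900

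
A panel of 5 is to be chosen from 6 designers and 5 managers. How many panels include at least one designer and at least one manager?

With no constraint there are C(11,5) = 462 possible selections.
Selections missing a whole group: no designers → C(5,5) = 1; no managers → C(6,5) = 6.
Both groups omitted at once is impossible, so 462 − 7 = 455.

455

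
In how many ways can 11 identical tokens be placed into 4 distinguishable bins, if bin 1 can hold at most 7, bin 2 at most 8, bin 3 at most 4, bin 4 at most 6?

Without the upper bounds there are C(14,3) = 364 ways to split 11 among 4 bins.
Subtract solutions that violate a single cap (substitute x_i' = x_i − (cap_i+1)): x_1 ≥ 8 gives C(6,3) = 20; x_2 ≥ 9 gives C(5,3) = 10; x_3 ≥ 5 gives C(9,3) = 84; x_4 ≥ 7 gives C(7,3) = 35. Together 149.
No two caps can be exceeded simultaneously, so the pair terms are all 0.
By inclusion–exclusion the count is 364 − 149 + 0 = 215.

215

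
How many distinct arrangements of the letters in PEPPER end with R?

10

With the last slot taken by R, it remains to arrange the other 5 letters (PEPPE).
Those 5 letters have E appearing twice and P appearing 3 times, giving (5)!/(3!·2!) = 10.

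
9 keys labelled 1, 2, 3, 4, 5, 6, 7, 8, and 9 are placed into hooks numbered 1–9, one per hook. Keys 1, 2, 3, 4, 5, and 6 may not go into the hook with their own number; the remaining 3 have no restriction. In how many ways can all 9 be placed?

183822

Let Aᵢ (for 1 ≤ i ≤ 6) be the placements that put key i in its forbidden hook. Any j of these fix j positions, leaving (9−j)! ways to fill the rest, and there are C(6,j) ways to pick which j.
By inclusion–exclusion, the number of valid placements is Σ_{j=0}^{6} (−1)^j C(6,j)·(9−j)!.
Computing: 362880 − 241920 + 75600 − 14400 + 1800 − 144 + 6 = 183822.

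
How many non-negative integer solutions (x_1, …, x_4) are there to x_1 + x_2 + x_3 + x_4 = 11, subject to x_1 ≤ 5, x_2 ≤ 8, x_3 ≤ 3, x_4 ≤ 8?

172

Without the upper bounds there are C(14,3) = 364 ways to split 11 among 4 variables.
Subtract solutions that violate a single cap (substitute x_i' = x_i − (cap_i+1)): x_1 ≥ 6 gives C(8,3) = 56; x_2 ≥ 9 gives C(5,3) = 10; x_3 ≥ 4 gives C(10,3) = 120; x_4 ≥ 9 gives C(5,3) = 10. Together 196.
Add back pairs where two caps are both exceeded: 0 + 4 + 0 + 0 + 0 + 0 = 4.
By inclusion–exclusion the count is 364 − 196 + 4 = 172.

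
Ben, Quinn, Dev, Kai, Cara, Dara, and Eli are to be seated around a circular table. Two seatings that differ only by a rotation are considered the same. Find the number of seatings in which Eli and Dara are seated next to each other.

240

Treat {Eli, Dara} as one unit (2 internal orders) and seat the resulting 6 units around the table: (5)! circular arrangements.
So 2 × (5)! = 2 × 120 = 240.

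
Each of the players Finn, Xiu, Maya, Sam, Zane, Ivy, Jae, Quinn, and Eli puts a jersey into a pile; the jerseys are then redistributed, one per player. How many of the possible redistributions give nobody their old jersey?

133496

This is the derangement count D_9: permutations of 9 items with no fixed point.
By inclusion–exclusion this is Σ_{j=0}^{9} (−1)^j C(9,j)·(9−j)!.
Computing: 362880 − 362880 + 181440 − 60480 + 15120 − 3024 + 504 − 72 + 9 − 1 = 133496.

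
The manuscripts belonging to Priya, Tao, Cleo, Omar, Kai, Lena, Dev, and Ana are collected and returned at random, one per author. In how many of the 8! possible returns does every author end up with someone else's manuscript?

14833

Count assignments avoiding every fixed point. For any j of the 8 authors fixed to their own manuscript, the other 8−j can be arranged in (8−j)! ways.
By inclusion–exclusion this is Σ_{j=0}^{8} (−1)^j C(8,j)·(8−j)!.
Computing: 40320 − 40320 + 20160 − 6720 + 1680 − 336 + 56 − 8 + 1 = 14833.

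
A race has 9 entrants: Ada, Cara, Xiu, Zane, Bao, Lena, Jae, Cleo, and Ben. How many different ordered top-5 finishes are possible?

15120

This is an ordered selection of 5 from 9: P(9,5).
That gives 9 × 8 × 7 × 6 × 5 = 15120.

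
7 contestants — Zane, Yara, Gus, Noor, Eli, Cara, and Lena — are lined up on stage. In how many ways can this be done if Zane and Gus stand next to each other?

Glue Zane and Gus into one block (2 internal orders), leaving 6 units to arrange in a row.
So the count is 2·(6)! = 1440.

1440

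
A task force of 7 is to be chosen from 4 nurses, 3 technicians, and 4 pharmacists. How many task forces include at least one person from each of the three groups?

320

With no constraint there are C(11,7) = 330 possible selections.
Selections missing a whole group: no nurses → C(7,7) = 1; no technicians → C(8,7) = 8; no pharmacists → C(7,7) = 1.
Add back selections omitting two groups (i.e. drawn from a single group): C(4,7) + C(3,7) + C(4,7) = 0.
By inclusion–exclusion: 330 − 10 + 0 = 320.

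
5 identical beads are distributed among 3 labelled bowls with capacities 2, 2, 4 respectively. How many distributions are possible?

8

Without the upper bounds there are C(7,2) = 21 ways to split 5 among 3 bowls.
Subtract solutions that violate a single cap (substitute x_i' = x_i − (cap_i+1)): x_1 ≥ 3 gives C(4,2) = 6; x_2 ≥ 3 gives C(4,2) = 6; x_3 ≥ 5 gives C(2,2) = 1. Together 13.
No two caps can be exceeded simultaneously, so the pair terms are all 0.
By inclusion–exclusion the count is 21 − 13 + 0 = 8.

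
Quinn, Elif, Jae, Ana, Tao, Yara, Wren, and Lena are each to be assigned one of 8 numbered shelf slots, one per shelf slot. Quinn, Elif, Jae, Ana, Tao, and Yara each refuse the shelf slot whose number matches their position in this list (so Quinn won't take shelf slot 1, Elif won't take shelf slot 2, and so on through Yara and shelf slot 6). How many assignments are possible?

Let Aᵢ (for 1 ≤ i ≤ 6) be the placements that put person i in their forbidden shelf slot. Any j of these fix j positions, leaving (8−j)! ways to fill the rest, and there are C(6,j) ways to pick which j.
By inclusion–exclusion, the number of valid placements is Σ_{j=0}^{6} (−1)^j C(6,j)·(8−j)!.
Computing: 40320 − 30240 + 10800 − 2400 + 360 − 36 + 2 = 18806.

18806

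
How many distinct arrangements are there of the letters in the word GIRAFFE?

2520

GIRAFFE has 7 letters with F appearing twice.
So there are 7! / (2!) = 2520 distinguishable arrangements.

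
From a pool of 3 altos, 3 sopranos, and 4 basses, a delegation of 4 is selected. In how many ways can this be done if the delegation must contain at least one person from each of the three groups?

Total 4-person selections from all 10: C(10,4) = 210.
Subtract selections that omit an entire group: no altos → C(7,4) = 35; no sopranos → C(7,4) = 35; no basses → C(6,4) = 15.
Add back selections omitting two groups (i.e. drawn from a single group): C(3,4) + C(3,4) + C(4,4) = 1.
By inclusion–exclusion: 210 − 85 + 1 = 126.

126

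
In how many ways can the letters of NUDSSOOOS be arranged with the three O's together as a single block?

840

Treat the 3 copies of O as a single block. The multiset to arrange is then {OOO, D, N, S, S, S, U}, 7 items in all.
That gives (7)!/(3!) = 840 arrangements.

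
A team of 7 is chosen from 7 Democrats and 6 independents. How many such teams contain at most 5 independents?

Split by how many independents are chosen (0 through 5).
Sum: C(6,0)·C(7,7) + C(6,1)·C(7,6) + C(6,2)·C(7,5) + C(6,3)·C(7,4) + C(6,4)·C(7,3) + C(6,5)·C(7,2) = 1 + 42 + 315 + 700 + 525 + 126 = 1709.

1709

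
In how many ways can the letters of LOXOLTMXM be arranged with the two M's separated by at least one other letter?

There are 9!/(2!·2!·2!·2!) = 22680 arrangements of LOXOLTMXM in total.
Arrangements with the M's together: treat MM as one letter, giving (8)!/(2!·2!·2!) = 5040.
Hence 22680 − 5040 = 17640.

17640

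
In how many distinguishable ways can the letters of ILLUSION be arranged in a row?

10080

ILLUSION has 8 letters with I appearing twice and L appearing twice.
Dividing 8! = 40320 by 2!·2! = 4 for the repeated letters gives 10080.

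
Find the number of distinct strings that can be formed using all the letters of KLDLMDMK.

The 8 letters of KLDLMDMK have repeats: D appearing twice, K appearing twice, L appearing twice, and M appearing twice.
The number of distinct arrangements is 8!/(2!·2!·2!·2!) = 40320/16 = 2520.

2520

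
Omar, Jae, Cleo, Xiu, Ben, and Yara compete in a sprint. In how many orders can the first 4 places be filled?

360

This is an ordered selection of 4 from 6: P(6,4).
That gives 6 × 5 × 4 × 3 = 360.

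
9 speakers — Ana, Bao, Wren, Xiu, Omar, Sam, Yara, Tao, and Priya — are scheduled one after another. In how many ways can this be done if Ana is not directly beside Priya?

There are 9! = 362880 arrangements in all. If Ana and Priya are adjacent, merging them into one block gives 2·(8)! = 80640 arrangements.
Complementary counting: 362880 − 80640 = 282240.

282240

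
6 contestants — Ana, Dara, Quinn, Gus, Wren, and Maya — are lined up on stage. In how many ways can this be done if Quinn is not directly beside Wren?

There are 6! = 720 arrangements in all. If Quinn and Wren are adjacent, merging them into one block gives 2·(5)! = 240 arrangements.
Complementary counting: 720 − 240 = 480.

480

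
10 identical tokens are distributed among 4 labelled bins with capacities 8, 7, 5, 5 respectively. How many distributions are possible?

202

Ignoring the caps, the number of non-negative solutions to x_1+…+x_4 = 10 is C(13,3) = 286.
Subtract solutions that violate a single cap (substitute x_i' = x_i − (cap_i+1)): x_1 ≥ 9 gives C(4,3) = 4; x_2 ≥ 8 gives C(5,3) = 10; x_3 ≥ 6 gives C(7,3) = 35; x_4 ≥ 6 gives C(7,3) = 35. Together 84.
No two caps can be exceeded simultaneously, so the pair terms are all 0.
By inclusion–exclusion the count is 286 − 84 + 0 = 202.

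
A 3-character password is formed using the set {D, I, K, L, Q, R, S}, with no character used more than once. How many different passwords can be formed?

210

With no repetition, fill the 3 characters in order: 7 choices, then 6, down to 5.
7 × 6 × 5 = 210.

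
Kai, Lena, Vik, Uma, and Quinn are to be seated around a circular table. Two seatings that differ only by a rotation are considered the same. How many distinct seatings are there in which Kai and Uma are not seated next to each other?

All circular seatings of 5 people number (4)! = 24.
Seatings with Kai beside Uma: treat them as a block with 2 internal orders, giving 2 × (3)! = 12.
Subtracting, 24 − 12 = 12.

12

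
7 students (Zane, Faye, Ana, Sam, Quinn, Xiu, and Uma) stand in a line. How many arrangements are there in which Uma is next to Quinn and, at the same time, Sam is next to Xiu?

480

Treat {Uma,Quinn} as one block (2 orders) and {Sam,Xiu} as another (2 orders).
That leaves 5 units to arrange: 2 × 2 × 5! = 4 × 120 = 480.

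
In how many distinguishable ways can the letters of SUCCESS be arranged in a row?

SUCCESS has 7 letters with C appearing twice and S appearing 3 times.
So there are 7! / (3!·2!) = 420 distinguishable arrangements.

420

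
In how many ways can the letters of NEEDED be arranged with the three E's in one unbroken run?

12

Treat the 3 copies of E as a single block. The multiset to arrange is then {EEE, D, D, N}, 4 items in all.
That gives (4)!/(2!) = 12 arrangements.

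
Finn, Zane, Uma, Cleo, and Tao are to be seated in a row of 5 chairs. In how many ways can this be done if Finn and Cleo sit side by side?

48

Glue Finn and Cleo into one block (2 internal orders), leaving 4 units to arrange in a row.
So the count is 2·(4)! = 48.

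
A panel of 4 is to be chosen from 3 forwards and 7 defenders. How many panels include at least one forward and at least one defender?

Total 4-person selections from all 10: C(10,4) = 210.
Subtract selections that omit an entire group: no forwards → C(7,4) = 35; no defenders → C(3,4) = 0.
Both groups omitted at once is impossible, so 210 − 35 = 175.

175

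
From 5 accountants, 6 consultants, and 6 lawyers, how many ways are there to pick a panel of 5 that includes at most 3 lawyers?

6017

Split by how many lawyers are chosen (0 through 3).
Sum: C(6,0)·C(11,5) + C(6,1)·C(11,4) + C(6,2)·C(11,3) + C(6,3)·C(11,2) = 462 + 1980 + 2475 + 1100 = 6017.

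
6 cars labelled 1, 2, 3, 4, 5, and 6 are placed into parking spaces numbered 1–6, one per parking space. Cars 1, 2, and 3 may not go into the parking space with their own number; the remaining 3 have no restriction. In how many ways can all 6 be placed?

426

Let Aᵢ (for i ∈ {1, 2, 3}) be the placements that put car i in its forbidden parking space. Any j of these fix j positions, leaving (6−j)! ways to fill the rest, and there are C(3,j) ways to pick which j.
By inclusion–exclusion, the number of valid placements is Σ_{j=0}^{3} (−1)^j C(3,j)·(6−j)!.
Computing: 720 − 360 + 72 − 6 = 426.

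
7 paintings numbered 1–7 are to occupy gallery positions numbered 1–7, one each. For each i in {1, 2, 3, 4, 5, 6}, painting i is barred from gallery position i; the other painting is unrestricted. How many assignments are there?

Let Aᵢ (for 1 ≤ i ≤ 6) be the placements that put painting i in its forbidden gallery position. Any j of these fix j positions, leaving (7−j)! ways to fill the rest, and there are C(6,j) ways to pick which j.
By inclusion–exclusion, the number of valid placements is Σ_{j=0}^{6} (−1)^j C(6,j)·(7−j)!.
Computing: 5040 − 4320 + 1800 − 480 + 90 − 12 + 1 = 2119.

2119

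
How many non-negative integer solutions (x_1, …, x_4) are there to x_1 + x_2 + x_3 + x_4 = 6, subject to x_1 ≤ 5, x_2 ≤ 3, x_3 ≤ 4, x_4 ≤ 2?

49

Ignoring the caps, the number of non-negative solutions to x_1+…+x_4 = 6 is C(9,3) = 84.
Subtract solutions that violate a single cap (substitute x_i' = x_i − (cap_i+1)): x_1 ≥ 6 gives C(3,3) = 1; x_2 ≥ 4 gives C(5,3) = 10; x_3 ≥ 5 gives C(4,3) = 4; x_4 ≥ 3 gives C(6,3) = 20. Together 35.
No two caps can be exceeded simultaneously, so the pair terms are all 0.
By inclusion–exclusion the count is 84 − 35 + 0 = 49.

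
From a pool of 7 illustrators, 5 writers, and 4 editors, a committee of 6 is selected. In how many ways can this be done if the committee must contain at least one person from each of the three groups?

Total 6-person selections from all 16: C(16,6) = 8008.
Selections missing a whole group: no illustrators → C(9,6) = 84; no writers → C(11,6) = 462; no editors → C(12,6) = 924.
Add back selections omitting two groups (i.e. drawn from a single group): C(7,6) + C(5,6) + C(4,6) = 7.
By inclusion–exclusion: 8008 − 1470 + 7 = 6545.

6545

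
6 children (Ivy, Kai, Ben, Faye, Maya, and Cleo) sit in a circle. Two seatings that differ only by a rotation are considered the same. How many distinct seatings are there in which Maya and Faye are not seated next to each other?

72

Without the restriction there are (5)! = 120 seatings.
Those with Maya next to Faye: fuse the pair into one unit and seat 5 units around a circle — 2·(4)! = 48.
Subtracting, 120 − 48 = 72.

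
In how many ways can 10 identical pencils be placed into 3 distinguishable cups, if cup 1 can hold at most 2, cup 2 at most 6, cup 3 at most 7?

Without the upper bounds there are C(12,2) = 66 ways to split 10 among 3 cups.
Subtract solutions that violate a single cap (substitute x_i' = x_i − (cap_i+1)): x_1 ≥ 3 gives C(9,2) = 36; x_2 ≥ 7 gives C(5,2) = 10; x_3 ≥ 8 gives C(4,2) = 6. Together 52.
Add back pairs where two caps are both exceeded: 1 + 0 + 0 = 1.
By inclusion–exclusion the count is 66 − 52 + 1 = 15.

15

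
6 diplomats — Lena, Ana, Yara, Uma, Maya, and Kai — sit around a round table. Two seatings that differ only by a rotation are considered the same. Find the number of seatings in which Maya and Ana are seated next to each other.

48

Glue Maya and Ana into a block (2 internal orders). Seating 5 units around a circle gives (4)! arrangements.
So 2 × (4)! = 2 × 24 = 48.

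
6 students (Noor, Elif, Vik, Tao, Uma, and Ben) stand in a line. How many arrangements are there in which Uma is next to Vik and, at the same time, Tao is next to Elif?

96

Treat {Uma,Vik} as one block (2 orders) and {Tao,Elif} as another (2 orders).
That leaves 4 units to arrange: 2 × 2 × 4! = 4 × 24 = 96.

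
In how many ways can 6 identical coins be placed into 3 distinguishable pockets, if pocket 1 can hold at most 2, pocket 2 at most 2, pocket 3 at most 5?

8

By stars and bars, unrestricted non-negative solutions to x_1+…+x_3 = 6 number C(6+2,2) = 28.
Subtract solutions that violate a single cap (substitute x_i' = x_i − (cap_i+1)): x_1 ≥ 3 gives C(5,2) = 10; x_2 ≥ 3 gives C(5,2) = 10; x_3 ≥ 6 gives C(2,2) = 1. Together 21.
Add back pairs where two caps are both exceeded: 1 + 0 + 0 = 1.
By inclusion–exclusion the count is 28 − 21 + 1 = 8.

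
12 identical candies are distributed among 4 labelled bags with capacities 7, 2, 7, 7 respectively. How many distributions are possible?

Ignoring the caps, the number of non-negative solutions to x_1+…+x_4 = 12 is C(15,3) = 455.
Subtract solutions that violate a single cap (substitute x_i' = x_i − (cap_i+1)): x_1 ≥ 8 gives C(7,3) = 35; x_2 ≥ 3 gives C(12,3) = 220; x_3 ≥ 8 gives C(7,3) = 35; x_4 ≥ 8 gives C(7,3) = 35. Together 325.
Add back pairs where two caps are both exceeded: 4 + 0 + 0 + 4 + 4 + 0 = 12.
By inclusion–exclusion the count is 455 − 325 + 12 = 142.

142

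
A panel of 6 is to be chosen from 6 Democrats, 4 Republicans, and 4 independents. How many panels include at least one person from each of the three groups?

With no constraint there are C(14,6) = 3003 possible selections.
Subtract selections that omit an entire group: no Democrats → C(8,6) = 28; no Republicans → C(10,6) = 210; no independents → C(10,6) = 210.
Add back selections omitting two groups (i.e. drawn from a single group): C(6,6) + C(4,6) + C(4,6) = 1.
By inclusion–exclusion: 3003 − 448 + 1 = 2556.

2556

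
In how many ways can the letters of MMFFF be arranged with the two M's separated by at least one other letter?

There are 5!/(3!·2!) = 10 arrangements of MMFFF in total.
Arrangements with the M's together: treat MM as one letter, giving (4)!/(3!) = 4.
Hence 10 − 4 = 6.

6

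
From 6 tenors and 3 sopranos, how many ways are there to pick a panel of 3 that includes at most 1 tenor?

19

Split by how many tenors are chosen (0 through 1).
Sum: C(6,0)·C(3,3) + C(6,1)·C(3,2) = 1 + 18 = 19.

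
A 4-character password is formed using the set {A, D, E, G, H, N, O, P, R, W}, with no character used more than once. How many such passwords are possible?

5040

With no repetition, fill the 4 characters in order: 10 choices, then 9, down to 7.
That product is 10 × 9 × 8 × 7 = 5040.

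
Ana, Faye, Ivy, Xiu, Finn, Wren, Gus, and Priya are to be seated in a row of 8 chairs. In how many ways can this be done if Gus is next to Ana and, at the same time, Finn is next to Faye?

Treat {Gus,Ana} as one block (2 orders) and {Finn,Faye} as another (2 orders).
That leaves 6 units to arrange: 2 × 2 × 6! = 4 × 720 = 2880.

2880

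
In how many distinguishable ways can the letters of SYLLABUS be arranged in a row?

10080

Letter multiplicities in SYLLABUS: A×1, B×1, L×2, S×2, U×1, Y×1.
So there are 8! / (2!·2!) = 10080 distinguishable arrangements.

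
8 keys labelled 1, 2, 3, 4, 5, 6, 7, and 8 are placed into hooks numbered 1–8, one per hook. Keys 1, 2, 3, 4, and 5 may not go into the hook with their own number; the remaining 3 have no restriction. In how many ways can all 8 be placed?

Let Aᵢ (for 1 ≤ i ≤ 5) be the placements that put key i in its forbidden hook. Any j of these fix j positions, leaving (8−j)! ways to fill the rest, and there are C(5,j) ways to pick which j.
By inclusion–exclusion, the number of valid placements is Σ_{j=0}^{5} (−1)^j C(5,j)·(8−j)!.
Computing: 40320 − 25200 + 7200 − 1200 + 120 − 6 = 21234.

21234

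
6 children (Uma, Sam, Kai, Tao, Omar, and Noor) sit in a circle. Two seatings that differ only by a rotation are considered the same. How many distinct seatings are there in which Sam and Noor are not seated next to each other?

Without the restriction there are (5)! = 120 seatings.
Those with Sam next to Noor: fuse the pair into one unit and seat 5 units around a circle — 2·(4)! = 48.
Subtracting, 120 − 48 = 72.

72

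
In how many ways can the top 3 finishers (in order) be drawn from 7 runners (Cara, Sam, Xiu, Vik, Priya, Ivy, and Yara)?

210

This is an ordered selection of 3 from 7: P(7,3).
That gives 7 × 6 × 5 = 210.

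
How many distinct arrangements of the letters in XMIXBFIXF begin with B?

1680

Fix B in the first position and arrange the remaining 8 letters.
Those 8 letters have F appearing twice, I appearing twice, and X appearing 3 times, giving (8)!/(3!·2!·2!) = 1680.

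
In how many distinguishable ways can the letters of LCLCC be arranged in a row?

10

Letter multiplicities in LCLCC: C×3, L×2.
The number of distinct arrangements is 5!/(3!·2!) = 120/12 = 10.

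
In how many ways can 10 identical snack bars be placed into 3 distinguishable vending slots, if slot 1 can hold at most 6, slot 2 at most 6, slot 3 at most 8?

By stars and bars, unrestricted non-negative solutions to x_1+…+x_3 = 10 number C(10+2,2) = 66.
Subtract solutions that violate a single cap (substitute x_i' = x_i − (cap_i+1)): x_1 ≥ 7 gives C(5,2) = 10; x_2 ≥ 7 gives C(5,2) = 10; x_3 ≥ 9 gives C(3,2) = 3. Together 23.
No two caps can be exceeded simultaneously, so the pair terms are all 0.
By inclusion–exclusion the count is 66 − 23 + 0 = 43.

43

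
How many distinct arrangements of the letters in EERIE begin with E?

With the first slot taken by E, it remains to arrange the other 4 letters (ERIE).
Those 4 letters have E appearing twice, giving (4)!/(2!) = 12.

12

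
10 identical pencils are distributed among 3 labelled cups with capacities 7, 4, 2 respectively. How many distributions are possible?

9

Ignoring the caps, the number of non-negative solutions to x_1+…+x_3 = 10 is C(12,2) = 66.
Subtract solutions that violate a single cap (substitute x_i' = x_i − (cap_i+1)): x_1 ≥ 8 gives C(4,2) = 6; x_2 ≥ 5 gives C(7,2) = 21; x_3 ≥ 3 gives C(9,2) = 36. Together 63.
Add back pairs where two caps are both exceeded: 0 + 0 + 6 = 6.
By inclusion–exclusion the count is 66 − 63 + 6 = 9.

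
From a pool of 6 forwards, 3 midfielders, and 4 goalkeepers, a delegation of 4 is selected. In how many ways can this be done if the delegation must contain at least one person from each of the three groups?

Total 4-person selections from all 13: C(13,4) = 715.
Selections missing a whole group: no forwards → C(7,4) = 35; no midfielders → C(10,4) = 210; no goalkeepers → C(9,4) = 126.
Add back selections omitting two groups (i.e. drawn from a single group): C(6,4) + C(3,4) + C(4,4) = 16.
By inclusion–exclusion: 715 − 371 + 16 = 360.

360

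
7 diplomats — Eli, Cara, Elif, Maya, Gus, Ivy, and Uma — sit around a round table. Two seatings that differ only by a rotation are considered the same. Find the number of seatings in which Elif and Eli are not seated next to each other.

480

All circular seatings of 7 people number (6)! = 720.
Those with Elif next to Eli: fuse the pair into one unit and seat 6 units around a circle — 2·(5)! = 240.
Subtracting, 720 − 240 = 480.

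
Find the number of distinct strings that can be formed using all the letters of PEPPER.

The 6 letters of PEPPER have repeats: E appearing twice and P appearing 3 times.
So there are 6! / (3!·2!) = 60 distinguishable arrangements.

60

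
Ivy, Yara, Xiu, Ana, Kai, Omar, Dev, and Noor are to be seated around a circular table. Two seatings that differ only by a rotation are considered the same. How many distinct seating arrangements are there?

5040

Around a circle, 8 distinct people have 8!/8 = (7)! = 5040 rotationally distinct seatings.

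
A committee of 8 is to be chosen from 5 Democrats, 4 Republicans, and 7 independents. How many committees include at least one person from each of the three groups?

Unrestricted: C(16,8) = 12870 ways to pick any 8 of the 16.
Selections missing a whole group: no Democrats → C(11,8) = 165; no Republicans → C(12,8) = 495; no independents → C(9,8) = 9.
Add back selections omitting two groups (i.e. drawn from a single group): C(5,8) + C(4,8) + C(7,8) = 0.
By inclusion–exclusion: 12870 − 669 + 0 = 12201.

12201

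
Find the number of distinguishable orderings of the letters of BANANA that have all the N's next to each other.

Treat the 2 copies of N as a single block. The multiset to arrange is then {NN, A, A, A, B}, 5 items in all.
That gives (5)!/(3!) = 20 arrangements.

20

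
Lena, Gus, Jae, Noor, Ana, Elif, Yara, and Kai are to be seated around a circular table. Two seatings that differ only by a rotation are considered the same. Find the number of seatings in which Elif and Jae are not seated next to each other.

3600

All circular seatings of 8 people number (7)! = 5040.
Those with Elif next to Jae: fuse the pair into one unit and seat 7 units around a circle — 2·(6)! = 1440.
Subtracting, 5040 − 1440 = 3600.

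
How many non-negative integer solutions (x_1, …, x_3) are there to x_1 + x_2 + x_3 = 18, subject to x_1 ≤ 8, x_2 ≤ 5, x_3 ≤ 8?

Ignoring the caps, the number of non-negative solutions to x_1+…+x_3 = 18 is C(20,2) = 190.
Subtract solutions that violate a single cap (substitute x_i' = x_i − (cap_i+1)): x_1 ≥ 9 gives C(11,2) = 55; x_2 ≥ 6 gives C(14,2) = 91; x_3 ≥ 9 gives C(11,2) = 55. Together 201.
Add back pairs where two caps are both exceeded: 10 + 1 + 10 = 21.
By inclusion–exclusion the count is 190 − 201 + 21 = 10.

10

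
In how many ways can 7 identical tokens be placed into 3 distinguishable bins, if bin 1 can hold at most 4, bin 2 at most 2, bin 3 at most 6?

14

By stars and bars, unrestricted non-negative solutions to x_1+…+x_3 = 7 number C(7+2,2) = 36.
Subtract solutions that violate a single cap (substitute x_i' = x_i − (cap_i+1)): x_1 ≥ 5 gives C(4,2) = 6; x_2 ≥ 3 gives C(6,2) = 15; x_3 ≥ 7 gives C(2,2) = 1. Together 22.
No two caps can be exceeded simultaneously, so the pair terms are all 0.
By inclusion–exclusion the count is 36 − 22 + 0 = 14.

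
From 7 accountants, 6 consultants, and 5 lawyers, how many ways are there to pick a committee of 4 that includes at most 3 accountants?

Split by how many accountants are chosen (0 through 3).
Sum: C(7,0)·C(11,4) + C(7,1)·C(11,3) + C(7,2)·C(11,2) + C(7,3)·C(11,1) = 330 + 1155 + 1155 + 385 = 3025.

3025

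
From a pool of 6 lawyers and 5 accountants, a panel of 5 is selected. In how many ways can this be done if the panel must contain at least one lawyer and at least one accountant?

Unrestricted: C(11,5) = 462 ways to pick any 5 of the 11.
Subtract selections that omit an entire group: no lawyers → C(5,5) = 1; no accountants → C(6,5) = 6.
Both groups omitted at once is impossible, so 462 − 7 = 455.

455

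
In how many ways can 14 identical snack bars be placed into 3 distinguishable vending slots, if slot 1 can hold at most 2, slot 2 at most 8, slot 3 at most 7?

9

Ignoring the caps, the number of non-negative solutions to x_1+…+x_3 = 14 is C(16,2) = 120.
Subtract solutions that violate a single cap (substitute x_i' = x_i − (cap_i+1)): x_1 ≥ 3 gives C(13,2) = 78; x_2 ≥ 9 gives C(7,2) = 21; x_3 ≥ 8 gives C(8,2) = 28. Together 127.
Add back pairs where two caps are both exceeded: 6 + 10 + 0 = 16.
By inclusion–exclusion the count is 120 − 127 + 16 = 9.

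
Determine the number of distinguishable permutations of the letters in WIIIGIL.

The 7 letters of WIIIGIL have repeats: I appearing 4 times.
The number of distinct arrangements is 7!/(4!) = 5040/24 = 210.

210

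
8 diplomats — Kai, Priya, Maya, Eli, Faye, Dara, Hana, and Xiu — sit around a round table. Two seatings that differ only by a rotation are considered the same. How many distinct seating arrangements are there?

5040

Seat Kai anywhere (absorbing the rotational symmetry), then permute the other 7: (7)! = 5040.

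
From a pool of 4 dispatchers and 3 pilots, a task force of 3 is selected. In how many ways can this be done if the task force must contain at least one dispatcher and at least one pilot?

With no constraint there are C(7,3) = 35 possible selections.
Subtract selections that omit an entire group: no dispatchers → C(3,3) = 1; no pilots → C(4,3) = 4.
Both groups omitted at once is impossible, so 35 − 5 = 30.

30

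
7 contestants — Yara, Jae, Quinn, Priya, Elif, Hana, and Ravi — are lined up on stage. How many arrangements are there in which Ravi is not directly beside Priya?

There are 7! = 5040 arrangements in all. If Ravi and Priya are adjacent, merging them into one block gives 2·(6)! = 1440 arrangements.
Complementary counting: 5040 − 1440 = 3600.

3600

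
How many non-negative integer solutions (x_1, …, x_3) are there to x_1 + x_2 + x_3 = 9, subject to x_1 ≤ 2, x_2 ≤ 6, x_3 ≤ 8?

By stars and bars, unrestricted non-negative solutions to x_1+…+x_3 = 9 number C(9+2,2) = 55.
Subtract solutions that violate a single cap (substitute x_i' = x_i − (cap_i+1)): x_1 ≥ 3 gives C(8,2) = 28; x_2 ≥ 7 gives C(4,2) = 6; x_3 ≥ 9 gives C(2,2) = 1. Together 35.
No two caps can be exceeded simultaneously, so the pair terms are all 0.
By inclusion–exclusion the count is 55 − 35 + 0 = 20.

20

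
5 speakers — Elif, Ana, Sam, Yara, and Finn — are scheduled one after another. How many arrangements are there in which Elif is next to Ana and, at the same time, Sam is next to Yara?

Treat {Elif,Ana} as one block (2 orders) and {Sam,Yara} as another (2 orders).
That leaves 3 units to arrange: 2 × 2 × 3! = 4 × 6 = 24.

24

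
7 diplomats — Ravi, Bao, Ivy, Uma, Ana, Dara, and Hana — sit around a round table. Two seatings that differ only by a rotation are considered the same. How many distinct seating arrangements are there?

720

Around a circle, 7 distinct people have 7!/7 = (6)! = 720 rotationally distinct seatings.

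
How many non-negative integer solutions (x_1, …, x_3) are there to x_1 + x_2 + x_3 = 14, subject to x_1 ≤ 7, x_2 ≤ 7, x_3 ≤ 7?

Without the upper bounds there are C(16,2) = 120 ways to split 14 among 3 variables.
Subtract solutions that violate a single cap (substitute x_i' = x_i − (cap_i+1)): x_1 ≥ 8 gives C(8,2) = 28; x_2 ≥ 8 gives C(8,2) = 28; x_3 ≥ 8 gives C(8,2) = 28. Together 84.
No two caps can be exceeded simultaneously, so the pair terms are all 0.
By inclusion–exclusion the count is 120 − 84 + 0 = 36.

36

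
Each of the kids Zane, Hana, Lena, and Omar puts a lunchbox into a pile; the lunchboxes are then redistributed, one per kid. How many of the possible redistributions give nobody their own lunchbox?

9

Count assignments avoiding every fixed point. For any j of the 4 kids fixed to their own lunchbox, the other 4−j can be arranged in (4−j)! ways.
By inclusion–exclusion this is Σ_{j=0}^{4} (−1)^j C(4,j)·(4−j)!.
Computing: 24 − 24 + 12 − 4 + 1 = 9.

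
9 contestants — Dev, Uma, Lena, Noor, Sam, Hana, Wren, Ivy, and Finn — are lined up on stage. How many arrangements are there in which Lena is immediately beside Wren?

80640

Treat {Lena, Wren} as a single unit. There are 8 units to order, and the pair itself can be ordered 2 ways.
That gives 2 × 8! = 2 × 40320 = 80640.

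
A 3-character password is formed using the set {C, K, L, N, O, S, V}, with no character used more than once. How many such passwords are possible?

With no repetition, fill the 3 characters in order: 7 choices, then 6, down to 5.
That product is 7 × 6 × 5 = 210.

210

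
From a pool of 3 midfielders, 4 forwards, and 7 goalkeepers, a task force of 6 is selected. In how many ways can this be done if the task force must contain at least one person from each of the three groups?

2331

Unrestricted: C(14,6) = 3003 ways to pick any 6 of the 14.
Subtract selections that omit an entire group: no midfielders → C(11,6) = 462; no forwards → C(10,6) = 210; no goalkeepers → C(7,6) = 7.
Add back selections omitting two groups (i.e. drawn from a single group): C(3,6) + C(4,6) + C(7,6) = 7.
By inclusion–exclusion: 3003 − 679 + 7 = 2331.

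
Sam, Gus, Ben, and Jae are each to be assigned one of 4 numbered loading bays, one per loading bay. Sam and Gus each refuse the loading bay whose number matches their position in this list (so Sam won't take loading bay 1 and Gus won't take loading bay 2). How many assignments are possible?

Let Aᵢ (for i ∈ {1, 2}) be the placements that put person i in their forbidden loading bay. Any j of these fix j positions, leaving (4−j)! ways to fill the rest, and there are C(2,j) ways to pick which j.
By inclusion–exclusion, the number of valid placements is Σ_{j=0}^{2} (−1)^j C(2,j)·(4−j)!.
Computing: 24 − 12 + 2 = 14.

14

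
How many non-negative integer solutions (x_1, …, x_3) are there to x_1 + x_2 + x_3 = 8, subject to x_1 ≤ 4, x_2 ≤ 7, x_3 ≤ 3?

19

By stars and bars, unrestricted non-negative solutions to x_1+…+x_3 = 8 number C(8+2,2) = 45.
Subtract solutions that violate a single cap (substitute x_i' = x_i − (cap_i+1)): x_1 ≥ 5 gives C(5,2) = 10; x_2 ≥ 8 gives C(2,2) = 1; x_3 ≥ 4 gives C(6,2) = 15. Together 26.
No two caps can be exceeded simultaneously, so the pair terms are all 0.
By inclusion–exclusion the count is 45 − 26 + 0 = 19.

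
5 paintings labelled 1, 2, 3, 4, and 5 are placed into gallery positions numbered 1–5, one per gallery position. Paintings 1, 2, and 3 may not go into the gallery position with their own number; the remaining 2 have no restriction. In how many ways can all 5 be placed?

Let Aᵢ (for i ∈ {1, 2, 3}) be the placements that put painting i in its forbidden gallery position. Any j of these fix j positions, leaving (5−j)! ways to fill the rest, and there are C(3,j) ways to pick which j.
By inclusion–exclusion, the number of valid placements is Σ_{j=0}^{3} (−1)^j C(3,j)·(5−j)!.
Computing: 120 − 72 + 18 − 2 = 64.

64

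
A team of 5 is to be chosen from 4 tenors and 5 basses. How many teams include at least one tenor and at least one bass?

125

With no constraint there are C(9,5) = 126 possible selections.
Subtract selections that omit an entire group: no tenors → C(5,5) = 1; no basses → C(4,5) = 0.
Both groups omitted at once is impossible, so 126 − 1 = 125.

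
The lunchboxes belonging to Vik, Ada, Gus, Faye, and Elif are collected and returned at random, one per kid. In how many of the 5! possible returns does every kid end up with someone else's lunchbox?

44

This is the derangement count D_5: permutations of 5 items with no fixed point.
By inclusion–exclusion this is Σ_{j=0}^{5} (−1)^j C(5,j)·(5−j)!.
Computing: 120 − 120 + 60 − 20 + 5 − 1 = 44.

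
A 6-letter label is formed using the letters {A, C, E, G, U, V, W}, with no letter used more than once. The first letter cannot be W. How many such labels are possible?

The first letter has 7−1 = 6 choices (anything except W).
The remaining 5 letters are filled from the other 6 symbols without repetition: 6 × 5 × 4 × 3 × 2 = 720.
Total: 6 × 720 = 4320.

4320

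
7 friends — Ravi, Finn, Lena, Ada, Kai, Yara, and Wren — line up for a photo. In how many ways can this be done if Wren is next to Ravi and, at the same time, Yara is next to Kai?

480

Treat {Wren,Ravi} as one block (2 orders) and {Yara,Kai} as another (2 orders).
That leaves 5 units to arrange: 2 × 2 × 5! = 4 × 120 = 480.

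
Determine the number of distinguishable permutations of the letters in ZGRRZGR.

210

ZGRRZGR has 7 letters with G appearing twice, R appearing 3 times, and Z appearing twice.
So there are 7! / (3!·2!·2!) = 210 distinguishable arrangements.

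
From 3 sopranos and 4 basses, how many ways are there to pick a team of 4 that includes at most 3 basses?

34

Split by how many basses are chosen (0 through 3).
Sum: C(4,0)·C(3,4) + C(4,1)·C(3,3) + C(4,2)·C(3,2) + C(4,3)·C(3,1) = 0 + 4 + 18 + 12 = 34.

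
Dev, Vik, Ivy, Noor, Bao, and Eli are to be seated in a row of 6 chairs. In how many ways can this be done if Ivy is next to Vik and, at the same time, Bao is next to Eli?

96

Treat {Ivy,Vik} as one block (2 orders) and {Bao,Eli} as another (2 orders).
That leaves 4 units to arrange: 2 × 2 × 4! = 4 × 24 = 96.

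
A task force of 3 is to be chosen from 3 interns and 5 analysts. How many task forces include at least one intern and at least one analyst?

45

Unrestricted: C(8,3) = 56 ways to pick any 3 of the 8.
Selections missing a whole group: no interns → C(5,3) = 10; no analysts → C(3,3) = 1.
Both groups omitted at once is impossible, so 56 − 11 = 45.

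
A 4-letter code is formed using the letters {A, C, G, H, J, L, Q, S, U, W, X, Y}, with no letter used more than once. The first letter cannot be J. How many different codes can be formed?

10890

The first letter has 12−1 = 11 choices (anything except J).
The remaining 3 letters are filled from the other 11 symbols without repetition: 11 × 10 × 9 = 990.
Total: 11 × 990 = 10890.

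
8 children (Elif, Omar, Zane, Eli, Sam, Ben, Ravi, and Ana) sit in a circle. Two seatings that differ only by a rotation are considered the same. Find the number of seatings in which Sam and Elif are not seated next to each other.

3600

All circular seatings of 8 people number (7)! = 5040.
Those with Sam next to Elif: fuse the pair into one unit and seat 7 units around a circle — 2·(6)! = 1440.
Subtracting, 5040 − 1440 = 3600.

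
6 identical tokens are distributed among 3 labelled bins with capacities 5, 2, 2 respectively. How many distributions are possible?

8

Without the upper bounds there are C(8,2) = 28 ways to split 6 among 3 bins.
Subtract solutions that violate a single cap (substitute x_i' = x_i − (cap_i+1)): x_1 ≥ 6 gives C(2,2) = 1; x_2 ≥ 3 gives C(5,2) = 10; x_3 ≥ 3 gives C(5,2) = 10. Together 21.
Add back pairs where two caps are both exceeded: 0 + 0 + 1 = 1.
By inclusion–exclusion the count is 28 − 21 + 1 = 8.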